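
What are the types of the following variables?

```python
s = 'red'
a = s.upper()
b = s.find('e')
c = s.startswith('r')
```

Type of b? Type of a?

str.find() returns int; str.upper() returns str

int, str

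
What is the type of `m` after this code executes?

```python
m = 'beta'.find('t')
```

str.find() returns int (index, or -1)

int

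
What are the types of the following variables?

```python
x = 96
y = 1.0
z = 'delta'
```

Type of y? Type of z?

y is float; z is str

float, str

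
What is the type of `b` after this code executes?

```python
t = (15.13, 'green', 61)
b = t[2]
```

Index 2 of tuple is 61 which is int

int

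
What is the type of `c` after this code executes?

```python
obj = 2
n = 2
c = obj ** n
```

int ** positive int returns int (2 ** 2 = 4)

int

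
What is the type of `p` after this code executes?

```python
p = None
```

None has type NoneType

NoneType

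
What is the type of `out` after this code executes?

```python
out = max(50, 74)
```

max() of ints returns int

int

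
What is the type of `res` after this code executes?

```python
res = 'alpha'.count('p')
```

str.count() returns int

int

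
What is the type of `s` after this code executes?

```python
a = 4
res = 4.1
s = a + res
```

int + float returns float (4 + 4.1 = 8.1)

float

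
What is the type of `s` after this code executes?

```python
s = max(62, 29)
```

max() of ints returns int

int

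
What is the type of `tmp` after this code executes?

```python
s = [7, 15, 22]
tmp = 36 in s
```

'in' operator returns bool

bool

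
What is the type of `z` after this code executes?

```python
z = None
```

None has type NoneType

NoneType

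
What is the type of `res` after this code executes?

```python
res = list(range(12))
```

list(range(...)) returns list

list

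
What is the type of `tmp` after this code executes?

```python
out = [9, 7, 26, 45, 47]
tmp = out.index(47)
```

list.index() returns int

int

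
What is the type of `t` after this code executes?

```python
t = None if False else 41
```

Ternary: condition is False, else branch (41) taken → int

int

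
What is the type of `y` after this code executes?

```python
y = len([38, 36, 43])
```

len() always returns int

int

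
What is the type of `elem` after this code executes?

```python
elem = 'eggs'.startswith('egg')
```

str.startswith() returns bool

bool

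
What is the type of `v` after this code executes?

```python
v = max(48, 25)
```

max() of ints returns int

int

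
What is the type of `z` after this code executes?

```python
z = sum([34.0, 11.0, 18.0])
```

sum() of floats returns float

float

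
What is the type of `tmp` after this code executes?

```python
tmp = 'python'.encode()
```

str.encode() returns bytes

bytes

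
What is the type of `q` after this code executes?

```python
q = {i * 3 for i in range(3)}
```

A set comprehension {expr for x in iterable} produces a set

set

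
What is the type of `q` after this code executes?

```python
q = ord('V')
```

ord() returns int (Unicode code point)

int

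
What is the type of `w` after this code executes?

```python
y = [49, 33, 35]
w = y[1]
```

Indexing a list of ints returns int (y[1] = 33)

int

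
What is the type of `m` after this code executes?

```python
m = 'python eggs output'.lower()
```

str.lower() returns str

str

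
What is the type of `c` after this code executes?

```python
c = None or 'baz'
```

'or' with None returns the other value ('baz', str)

str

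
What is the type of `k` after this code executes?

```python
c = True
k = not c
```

'not' always returns bool

bool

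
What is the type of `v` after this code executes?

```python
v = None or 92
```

'or' with None returns the other value (92, int)

int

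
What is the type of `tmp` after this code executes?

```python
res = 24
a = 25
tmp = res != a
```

Comparison operators return bool

bool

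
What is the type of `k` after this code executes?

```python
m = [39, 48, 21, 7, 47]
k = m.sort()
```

list.sort() returns None (sorts in place)

NoneType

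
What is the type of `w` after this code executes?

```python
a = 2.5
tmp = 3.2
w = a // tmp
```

float // float returns float (floor division preserves float type)

float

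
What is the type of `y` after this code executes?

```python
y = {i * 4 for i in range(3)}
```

A set comprehension {expr for x in iterable} produces a set

set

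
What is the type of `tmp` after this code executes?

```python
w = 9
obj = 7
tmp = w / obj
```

int / int always returns float in Python 3 (9 / 7 = 1.28571)

float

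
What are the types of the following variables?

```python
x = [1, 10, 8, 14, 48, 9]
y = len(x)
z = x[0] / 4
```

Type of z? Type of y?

int / int returns float; len() returns int

float, int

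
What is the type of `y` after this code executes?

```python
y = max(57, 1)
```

max() of ints returns int

int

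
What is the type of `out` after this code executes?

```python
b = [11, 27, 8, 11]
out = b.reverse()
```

list.reverse() returns None

NoneType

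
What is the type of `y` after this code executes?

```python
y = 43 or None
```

'or' returns first truthy value (43, int)

int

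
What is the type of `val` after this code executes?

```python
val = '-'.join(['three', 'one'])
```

str.join() returns str

str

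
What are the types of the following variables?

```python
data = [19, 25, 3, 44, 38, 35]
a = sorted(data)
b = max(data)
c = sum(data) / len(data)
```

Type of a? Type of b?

sorted() returns list; max of ints returns int

list, int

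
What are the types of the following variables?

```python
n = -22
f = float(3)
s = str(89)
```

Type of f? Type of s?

f is float; s is str

float, str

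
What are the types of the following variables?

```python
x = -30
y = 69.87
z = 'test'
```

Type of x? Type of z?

x is int; z is str

int, str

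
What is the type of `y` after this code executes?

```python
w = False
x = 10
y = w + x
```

bool + int returns int (False is 0, so 0 + 10 = 10)

int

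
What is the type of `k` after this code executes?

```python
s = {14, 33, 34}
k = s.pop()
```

Popping from a set of ints returns int

int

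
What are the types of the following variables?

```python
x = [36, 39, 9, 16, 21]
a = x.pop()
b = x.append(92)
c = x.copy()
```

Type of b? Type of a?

list.append() returns None; list.pop() returns the element (int)

NoneType, int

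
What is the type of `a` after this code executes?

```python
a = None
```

None has type NoneType

NoneType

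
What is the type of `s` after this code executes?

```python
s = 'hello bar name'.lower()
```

str.lower() returns str

str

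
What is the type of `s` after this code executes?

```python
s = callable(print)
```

callable() returns bool

bool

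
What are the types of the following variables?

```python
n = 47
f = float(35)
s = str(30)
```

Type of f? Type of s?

f is float; s is str

float, str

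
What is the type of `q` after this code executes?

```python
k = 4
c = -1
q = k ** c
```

int ** negative int returns float

float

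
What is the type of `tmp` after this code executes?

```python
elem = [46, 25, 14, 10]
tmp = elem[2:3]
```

Slicing a list always returns a list

list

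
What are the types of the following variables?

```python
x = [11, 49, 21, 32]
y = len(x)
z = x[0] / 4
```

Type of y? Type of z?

len() returns int; int / int returns float

int, float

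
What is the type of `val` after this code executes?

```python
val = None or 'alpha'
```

'or' with None returns the other value ('alpha', str)

str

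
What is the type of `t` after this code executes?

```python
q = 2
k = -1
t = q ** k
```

int ** negative int returns float

float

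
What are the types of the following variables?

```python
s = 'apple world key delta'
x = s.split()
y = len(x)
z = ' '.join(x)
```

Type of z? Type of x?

str.join() returns str; str.split() returns list

str, list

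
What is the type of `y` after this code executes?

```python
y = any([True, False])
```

any() returns bool

bool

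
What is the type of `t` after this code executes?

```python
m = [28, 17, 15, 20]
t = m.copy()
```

list.copy() returns list

list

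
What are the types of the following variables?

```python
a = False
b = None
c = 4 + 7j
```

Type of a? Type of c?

a is bool; c is complex

bool, complex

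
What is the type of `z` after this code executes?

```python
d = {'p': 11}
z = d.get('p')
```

dict.get() returns the value (int) when key is found

int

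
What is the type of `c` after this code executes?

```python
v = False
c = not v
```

'not' always returns bool

bool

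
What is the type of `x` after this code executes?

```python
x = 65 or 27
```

'or' returns the first truthy value (65, which is int)

int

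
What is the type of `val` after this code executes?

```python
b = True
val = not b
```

'not' always returns bool

bool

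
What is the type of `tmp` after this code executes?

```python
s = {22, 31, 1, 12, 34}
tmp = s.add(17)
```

set.add() returns None (mutates in place)

NoneType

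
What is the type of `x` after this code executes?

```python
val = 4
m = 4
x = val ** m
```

int ** positive int returns int (4 ** 4 = 256)

int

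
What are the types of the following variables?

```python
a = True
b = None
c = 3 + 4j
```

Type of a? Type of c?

a is bool; c is complex

bool, complex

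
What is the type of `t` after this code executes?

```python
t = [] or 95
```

'or' returns first truthy value (95, which is int)

int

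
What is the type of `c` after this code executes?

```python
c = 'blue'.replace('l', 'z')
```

str.replace() returns str

str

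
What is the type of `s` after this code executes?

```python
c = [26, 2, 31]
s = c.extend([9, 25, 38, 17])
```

list.extend() returns None

NoneType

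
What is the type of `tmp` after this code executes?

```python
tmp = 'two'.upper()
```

str.upper() returns str

str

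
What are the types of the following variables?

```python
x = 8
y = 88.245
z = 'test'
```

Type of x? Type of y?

x is int; y is float

int, float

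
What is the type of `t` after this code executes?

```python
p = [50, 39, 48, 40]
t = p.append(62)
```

list.append() returns None (mutates in place)

NoneType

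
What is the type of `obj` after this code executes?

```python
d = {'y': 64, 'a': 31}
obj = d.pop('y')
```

dict.pop() returns the value (int)

int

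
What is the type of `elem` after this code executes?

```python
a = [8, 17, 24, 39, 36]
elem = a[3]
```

Indexing a list of ints returns int (a[3] = 39)

int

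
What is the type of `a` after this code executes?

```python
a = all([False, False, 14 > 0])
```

all() returns bool

bool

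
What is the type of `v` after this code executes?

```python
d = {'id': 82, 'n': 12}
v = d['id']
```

Accessing dict[str, int] with key 'id' returns int value 82

int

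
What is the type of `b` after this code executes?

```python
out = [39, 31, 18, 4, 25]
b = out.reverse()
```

list.reverse() returns None

NoneType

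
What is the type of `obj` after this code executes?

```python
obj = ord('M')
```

ord() returns int (Unicode code point)

int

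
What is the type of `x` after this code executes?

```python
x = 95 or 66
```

'or' returns the first truthy value (95, which is int)

int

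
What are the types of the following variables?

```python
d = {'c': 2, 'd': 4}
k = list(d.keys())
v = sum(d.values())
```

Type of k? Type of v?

list(...) returns list; sum of int values returns int

list, int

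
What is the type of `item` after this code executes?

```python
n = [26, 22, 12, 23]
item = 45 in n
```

'in' operator returns bool

bool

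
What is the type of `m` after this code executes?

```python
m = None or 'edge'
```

'or' with None returns the other value ('edge', str)

str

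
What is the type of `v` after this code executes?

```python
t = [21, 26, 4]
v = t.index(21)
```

list.index() returns int

int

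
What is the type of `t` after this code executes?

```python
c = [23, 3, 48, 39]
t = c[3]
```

Indexing a list of ints returns int (c[3] = 39)

int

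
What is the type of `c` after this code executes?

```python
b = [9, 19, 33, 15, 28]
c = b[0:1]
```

Slicing a list always returns a list

list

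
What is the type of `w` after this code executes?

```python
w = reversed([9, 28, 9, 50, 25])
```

reversed() on a list returns a list_reverseiterator

list_reverseiterator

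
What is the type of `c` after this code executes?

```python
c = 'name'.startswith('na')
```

str.startswith() returns bool

bool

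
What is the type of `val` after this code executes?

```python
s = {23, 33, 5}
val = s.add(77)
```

set.add() returns None (mutates in place)

NoneType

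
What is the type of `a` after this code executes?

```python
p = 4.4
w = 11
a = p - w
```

float - int returns float (4.4 - 11 = -6.6)

float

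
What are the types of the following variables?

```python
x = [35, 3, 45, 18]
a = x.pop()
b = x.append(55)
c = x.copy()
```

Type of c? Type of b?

list.copy() returns list; list.append() returns None

list, NoneType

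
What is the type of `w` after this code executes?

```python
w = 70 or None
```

'or' returns first truthy value (70, int)

int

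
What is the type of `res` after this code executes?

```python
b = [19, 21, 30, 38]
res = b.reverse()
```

list.reverse() returns None

NoneType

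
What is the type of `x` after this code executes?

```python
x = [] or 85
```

'or' returns first truthy value (85, which is int)

int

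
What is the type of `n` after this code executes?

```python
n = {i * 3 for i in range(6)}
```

A set comprehension {expr for x in iterable} produces a set

set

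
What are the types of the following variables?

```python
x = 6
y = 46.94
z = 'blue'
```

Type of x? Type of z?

x is int; z is str

int, str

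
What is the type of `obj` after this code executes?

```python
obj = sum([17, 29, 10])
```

sum() of ints returns int

int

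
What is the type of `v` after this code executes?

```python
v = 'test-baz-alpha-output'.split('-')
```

str.split() returns list

list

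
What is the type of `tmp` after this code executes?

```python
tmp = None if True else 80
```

Ternary: condition is True, if branch (None) taken → NoneType

NoneType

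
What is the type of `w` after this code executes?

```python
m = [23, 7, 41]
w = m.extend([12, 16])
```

list.extend() returns None

NoneType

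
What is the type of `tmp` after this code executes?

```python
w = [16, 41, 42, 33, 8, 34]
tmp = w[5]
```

Indexing a list of ints returns int (w[5] = 34)

int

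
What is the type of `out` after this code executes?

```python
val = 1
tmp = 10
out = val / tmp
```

int / int always returns float in Python 3 (1 / 10 = 0.1)

float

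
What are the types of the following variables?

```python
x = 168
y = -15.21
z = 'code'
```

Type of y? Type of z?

y is float; z is str

float, str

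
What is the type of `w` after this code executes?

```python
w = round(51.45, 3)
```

round() with ndigits arg returns float

float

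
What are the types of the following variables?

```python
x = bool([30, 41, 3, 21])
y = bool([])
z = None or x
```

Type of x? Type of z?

bool() returns bool; None or <bool> returns the bool

bool, bool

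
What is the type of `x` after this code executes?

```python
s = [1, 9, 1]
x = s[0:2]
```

Slicing a list always returns a list

list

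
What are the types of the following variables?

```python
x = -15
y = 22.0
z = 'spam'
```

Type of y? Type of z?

y is float; z is str

float, str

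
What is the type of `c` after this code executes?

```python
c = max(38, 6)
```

max() of ints returns int

int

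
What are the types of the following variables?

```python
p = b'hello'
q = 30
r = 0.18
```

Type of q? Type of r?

q is int; r is float

int, float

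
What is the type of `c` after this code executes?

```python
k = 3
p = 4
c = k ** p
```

int ** positive int returns int (3 ** 4 = 81)

int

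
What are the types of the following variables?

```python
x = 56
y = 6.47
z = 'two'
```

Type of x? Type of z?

x is int; z is str

int, str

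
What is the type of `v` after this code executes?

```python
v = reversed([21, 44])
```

reversed() on a list returns a list_reverseiterator

list_reverseiterator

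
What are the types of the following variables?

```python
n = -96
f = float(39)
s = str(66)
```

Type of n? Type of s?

n is int; s is str

int, str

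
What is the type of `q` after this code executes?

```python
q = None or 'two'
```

'or' with None returns the other value ('two', str)

str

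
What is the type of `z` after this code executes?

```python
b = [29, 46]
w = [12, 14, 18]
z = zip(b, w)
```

zip() returns a zip iterator object

zip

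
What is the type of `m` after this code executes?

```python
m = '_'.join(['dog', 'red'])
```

str.join() returns str

str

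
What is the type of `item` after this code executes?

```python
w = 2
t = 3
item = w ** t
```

int ** positive int returns int (2 ** 3 = 8)

int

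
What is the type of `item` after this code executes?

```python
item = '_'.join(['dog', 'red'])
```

str.join() returns str

str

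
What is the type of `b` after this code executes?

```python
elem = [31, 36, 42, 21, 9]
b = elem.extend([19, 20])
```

list.extend() returns None

NoneType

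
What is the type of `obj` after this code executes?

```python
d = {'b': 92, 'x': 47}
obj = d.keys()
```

.keys() returns a dict_keys view object

dict_keys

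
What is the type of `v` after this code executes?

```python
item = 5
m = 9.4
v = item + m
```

int + float returns float (5 + 9.4 = 14.4)

float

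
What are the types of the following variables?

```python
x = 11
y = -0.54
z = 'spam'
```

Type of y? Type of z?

y is float; z is str

float, str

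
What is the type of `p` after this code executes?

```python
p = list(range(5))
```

list(range(...)) returns list

list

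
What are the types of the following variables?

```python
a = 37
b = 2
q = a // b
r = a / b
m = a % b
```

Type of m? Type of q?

int % int returns int; int // int returns int

int, int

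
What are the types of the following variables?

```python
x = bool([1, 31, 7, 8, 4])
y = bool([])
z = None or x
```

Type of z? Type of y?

None or <bool> returns the bool; bool() returns bool

bool, bool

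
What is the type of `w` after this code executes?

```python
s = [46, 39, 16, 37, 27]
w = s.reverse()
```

list.reverse() returns None

NoneType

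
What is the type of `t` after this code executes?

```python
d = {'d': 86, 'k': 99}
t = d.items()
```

dict.items() returns a dict_items view

dict_items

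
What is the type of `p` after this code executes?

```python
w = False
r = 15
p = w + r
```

bool + int returns int (False is 0, so 0 + 15 = 15)

int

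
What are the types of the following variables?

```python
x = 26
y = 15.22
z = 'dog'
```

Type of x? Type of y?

x is int; y is float

int, float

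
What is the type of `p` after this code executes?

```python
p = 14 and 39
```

'and' returns the last value when all truthy (39, which is int)

int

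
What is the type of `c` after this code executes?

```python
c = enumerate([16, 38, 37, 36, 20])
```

enumerate() returns an enumerate iterator object

enumerate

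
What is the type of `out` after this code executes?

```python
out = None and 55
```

'and' returns first falsy value (None)

NoneType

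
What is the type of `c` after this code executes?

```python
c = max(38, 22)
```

max() of ints returns int

int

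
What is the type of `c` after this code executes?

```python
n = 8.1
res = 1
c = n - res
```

float - int returns float (8.1 - 1 = 7.1)

float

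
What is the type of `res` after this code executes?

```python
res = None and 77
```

'and' returns first falsy value (None)

NoneType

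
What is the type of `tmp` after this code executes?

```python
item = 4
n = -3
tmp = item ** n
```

int ** negative int returns float

float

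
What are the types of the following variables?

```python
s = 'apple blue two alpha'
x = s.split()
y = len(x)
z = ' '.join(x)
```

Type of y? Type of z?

len() returns int; str.join() returns str

int, str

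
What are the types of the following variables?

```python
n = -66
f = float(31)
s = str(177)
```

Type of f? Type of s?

f is float; s is str

float, str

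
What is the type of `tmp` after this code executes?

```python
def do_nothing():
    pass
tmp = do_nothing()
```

A function with no return statement returns None

NoneType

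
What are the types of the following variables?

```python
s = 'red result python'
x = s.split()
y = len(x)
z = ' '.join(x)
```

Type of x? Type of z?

str.split() returns list; str.join() returns str

list, str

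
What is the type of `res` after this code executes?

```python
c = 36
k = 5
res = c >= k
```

Comparison operators return bool

bool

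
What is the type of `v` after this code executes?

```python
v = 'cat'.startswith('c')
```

str.startswith() returns bool

bool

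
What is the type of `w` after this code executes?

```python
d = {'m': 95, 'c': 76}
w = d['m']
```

Accessing dict[str, int] with key 'm' returns int value 95

int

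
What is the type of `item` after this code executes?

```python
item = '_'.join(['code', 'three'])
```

str.join() returns str

str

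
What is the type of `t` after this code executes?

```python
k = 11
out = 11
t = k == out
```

Equality comparison returns bool

bool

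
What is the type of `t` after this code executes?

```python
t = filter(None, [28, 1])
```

filter() returns a filter iterator object

filter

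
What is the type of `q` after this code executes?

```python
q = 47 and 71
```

'and' returns the last value when all truthy (71, which is int)

int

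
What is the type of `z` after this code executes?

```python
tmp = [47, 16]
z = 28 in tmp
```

'in' operator returns bool

bool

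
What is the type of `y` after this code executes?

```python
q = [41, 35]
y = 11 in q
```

'in' operator returns bool

bool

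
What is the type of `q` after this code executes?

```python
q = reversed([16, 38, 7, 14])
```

reversed() on a list returns a list_reverseiterator

list_reverseiterator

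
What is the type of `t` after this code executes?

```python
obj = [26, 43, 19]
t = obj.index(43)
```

list.index() returns int

int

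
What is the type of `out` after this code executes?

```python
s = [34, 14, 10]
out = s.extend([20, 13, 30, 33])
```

list.extend() returns None

NoneType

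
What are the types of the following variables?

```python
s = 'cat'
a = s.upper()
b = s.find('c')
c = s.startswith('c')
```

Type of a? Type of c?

str.upper() returns str; str.startswith() returns bool

str, bool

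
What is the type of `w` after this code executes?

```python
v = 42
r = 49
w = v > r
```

Comparison operators return bool

bool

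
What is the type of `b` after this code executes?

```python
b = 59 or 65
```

'or' returns the first truthy value (59, which is int)

int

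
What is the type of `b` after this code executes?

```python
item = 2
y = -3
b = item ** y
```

int ** negative int returns float

float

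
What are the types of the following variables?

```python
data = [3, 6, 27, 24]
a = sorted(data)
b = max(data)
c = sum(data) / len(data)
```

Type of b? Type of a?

max of ints returns int; sorted() returns list

int, list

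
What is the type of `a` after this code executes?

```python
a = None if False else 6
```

Ternary: condition is False, else branch (6) taken → int

int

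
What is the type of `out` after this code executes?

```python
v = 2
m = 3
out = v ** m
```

int ** positive int returns int (2 ** 3 = 8)

int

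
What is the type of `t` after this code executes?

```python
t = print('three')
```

print() returns None

NoneType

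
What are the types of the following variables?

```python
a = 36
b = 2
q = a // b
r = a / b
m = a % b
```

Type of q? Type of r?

int // int returns int; int / int returns float

int, float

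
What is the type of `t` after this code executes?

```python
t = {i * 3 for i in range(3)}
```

A set comprehension {expr for x in iterable} produces a set

set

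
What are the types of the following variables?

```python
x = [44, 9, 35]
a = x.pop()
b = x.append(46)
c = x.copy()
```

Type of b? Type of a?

list.append() returns None; list.pop() returns the element (int)

NoneType, int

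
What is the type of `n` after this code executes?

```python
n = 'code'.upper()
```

str.upper() returns str

str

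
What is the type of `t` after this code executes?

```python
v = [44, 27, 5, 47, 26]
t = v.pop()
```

list.pop() returns the popped element (int here)

int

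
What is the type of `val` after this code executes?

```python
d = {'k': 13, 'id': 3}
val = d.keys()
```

.keys() returns a dict_keys view object

dict_keys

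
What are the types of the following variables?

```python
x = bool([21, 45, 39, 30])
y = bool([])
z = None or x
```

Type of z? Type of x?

None or <bool> returns the bool; bool() returns bool

bool, bool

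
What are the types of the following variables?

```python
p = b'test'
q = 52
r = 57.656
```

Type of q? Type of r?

q is int; r is float

int, float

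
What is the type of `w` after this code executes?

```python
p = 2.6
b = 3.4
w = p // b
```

float // float returns float (floor division preserves float type)

float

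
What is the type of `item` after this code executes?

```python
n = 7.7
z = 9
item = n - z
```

float - int returns float (7.7 - 9 = -1.3)

float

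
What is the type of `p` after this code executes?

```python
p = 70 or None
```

'or' returns first truthy value (70, int)

int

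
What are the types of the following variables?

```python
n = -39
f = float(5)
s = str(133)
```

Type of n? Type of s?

n is int; s is str

int, str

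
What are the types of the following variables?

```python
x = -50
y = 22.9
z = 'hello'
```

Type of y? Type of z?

y is float; z is str

float, str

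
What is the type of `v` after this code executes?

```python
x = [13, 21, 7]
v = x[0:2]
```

Slicing a list always returns a list

list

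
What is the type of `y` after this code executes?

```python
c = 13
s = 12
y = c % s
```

int % int returns int (13 % 12 = 1)

int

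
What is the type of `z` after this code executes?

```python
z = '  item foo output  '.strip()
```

str.strip() returns str

str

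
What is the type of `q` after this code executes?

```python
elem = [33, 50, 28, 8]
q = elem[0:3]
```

Slicing a list always returns a list

list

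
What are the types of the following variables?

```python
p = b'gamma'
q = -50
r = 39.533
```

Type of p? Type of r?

p is bytes; r is float

bytes, float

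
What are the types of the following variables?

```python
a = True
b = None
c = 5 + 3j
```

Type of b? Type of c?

b is NoneType; c is complex

NoneType, complex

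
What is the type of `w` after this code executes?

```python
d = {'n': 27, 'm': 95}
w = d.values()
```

.values() returns a dict_values view object

dict_values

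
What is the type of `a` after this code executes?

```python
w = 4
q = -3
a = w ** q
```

int ** negative int returns float

float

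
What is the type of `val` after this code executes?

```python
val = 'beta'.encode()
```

str.encode() returns bytes

bytes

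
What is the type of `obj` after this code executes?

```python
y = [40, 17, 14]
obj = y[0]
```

Indexing a list of ints returns int (y[0] = 40)

int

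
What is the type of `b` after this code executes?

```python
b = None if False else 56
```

Ternary: condition is False, else branch (56) taken → int

int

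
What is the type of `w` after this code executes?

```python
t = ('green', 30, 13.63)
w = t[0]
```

Index 0 of tuple is 'green' which is str

str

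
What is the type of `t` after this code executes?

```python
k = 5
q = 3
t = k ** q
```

int ** positive int returns int (5 ** 3 = 125)

int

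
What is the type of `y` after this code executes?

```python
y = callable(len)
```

callable() returns bool

bool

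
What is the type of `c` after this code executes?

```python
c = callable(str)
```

callable() returns bool

bool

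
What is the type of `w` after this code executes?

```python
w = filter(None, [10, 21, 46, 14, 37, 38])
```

filter() returns a filter iterator object

filter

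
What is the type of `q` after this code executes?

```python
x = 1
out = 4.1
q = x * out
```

int * float returns float (1 * 4.1 = 4.1)

float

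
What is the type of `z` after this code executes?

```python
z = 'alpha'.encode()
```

str.encode() returns bytes

bytes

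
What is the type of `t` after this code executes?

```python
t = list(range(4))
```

list(range(...)) returns list

list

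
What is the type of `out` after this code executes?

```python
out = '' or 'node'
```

'or' returns first truthy value ('node', which is str)

str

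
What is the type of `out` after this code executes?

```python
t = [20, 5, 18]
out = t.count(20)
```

list.count() returns int

int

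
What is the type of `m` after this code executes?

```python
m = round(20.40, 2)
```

round() with ndigits arg returns float

float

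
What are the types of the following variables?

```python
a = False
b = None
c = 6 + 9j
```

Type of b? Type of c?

b is NoneType; c is complex

NoneType, complex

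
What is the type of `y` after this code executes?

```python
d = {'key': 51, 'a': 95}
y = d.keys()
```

.keys() returns a dict_keys view object

dict_keys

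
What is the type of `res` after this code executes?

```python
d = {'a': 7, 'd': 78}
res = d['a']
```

Accessing dict[str, int] with key 'a' returns int value 7

int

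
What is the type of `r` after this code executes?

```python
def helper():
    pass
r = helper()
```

A function with no return statement returns None

NoneType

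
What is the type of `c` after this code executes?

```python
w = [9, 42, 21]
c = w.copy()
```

list.copy() returns list

list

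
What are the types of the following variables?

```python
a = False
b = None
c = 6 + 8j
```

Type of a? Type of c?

a is bool; c is complex

bool, complex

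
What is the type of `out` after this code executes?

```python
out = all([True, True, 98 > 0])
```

all() returns bool

bool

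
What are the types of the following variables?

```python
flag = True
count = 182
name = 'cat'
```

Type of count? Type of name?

count is int; name is str

int, str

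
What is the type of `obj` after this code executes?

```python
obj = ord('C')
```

ord() returns int (Unicode code point)

int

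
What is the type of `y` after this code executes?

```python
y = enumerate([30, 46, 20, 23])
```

enumerate() returns an enumerate iterator object

enumerate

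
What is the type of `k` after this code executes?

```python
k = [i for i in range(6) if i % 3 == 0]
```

A list comprehension [...] produces a list

list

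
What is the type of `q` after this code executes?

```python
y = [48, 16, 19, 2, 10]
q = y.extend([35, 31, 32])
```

list.extend() returns None

NoneType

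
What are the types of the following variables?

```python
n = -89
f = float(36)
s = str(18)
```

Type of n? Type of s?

n is int; s is str

int, str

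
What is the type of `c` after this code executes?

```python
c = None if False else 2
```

Ternary: condition is False, else branch (2) taken → int

int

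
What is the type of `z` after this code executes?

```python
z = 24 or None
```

'or' returns first truthy value (24, int)

int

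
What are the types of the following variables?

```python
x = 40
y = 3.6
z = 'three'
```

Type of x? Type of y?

x is int; y is float

int, float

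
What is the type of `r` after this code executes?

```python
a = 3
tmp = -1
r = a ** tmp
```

int ** negative int returns float

float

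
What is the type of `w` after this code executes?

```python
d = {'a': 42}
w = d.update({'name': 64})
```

dict.update() returns None

NoneType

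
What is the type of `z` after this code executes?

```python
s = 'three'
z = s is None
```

'is' comparison returns bool

bool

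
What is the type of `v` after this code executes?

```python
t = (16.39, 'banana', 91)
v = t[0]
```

Index 0 of tuple is 16.39 which is float

float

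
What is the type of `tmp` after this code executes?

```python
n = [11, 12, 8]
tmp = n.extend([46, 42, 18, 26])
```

list.extend() returns None

NoneType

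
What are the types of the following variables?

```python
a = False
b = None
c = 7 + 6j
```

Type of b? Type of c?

b is NoneType; c is complex

NoneType, complex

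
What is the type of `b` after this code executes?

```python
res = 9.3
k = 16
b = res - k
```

float - int returns float (9.3 - 16 = -6.7)

float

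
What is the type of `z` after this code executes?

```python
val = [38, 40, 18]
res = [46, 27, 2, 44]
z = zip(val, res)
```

zip() returns a zip iterator object

zip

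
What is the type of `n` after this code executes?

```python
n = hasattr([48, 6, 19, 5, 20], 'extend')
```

hasattr() returns bool

bool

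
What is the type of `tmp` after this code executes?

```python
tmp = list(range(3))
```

list(range(...)) returns list

list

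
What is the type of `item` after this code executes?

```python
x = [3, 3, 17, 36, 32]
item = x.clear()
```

list.clear() returns None

NoneType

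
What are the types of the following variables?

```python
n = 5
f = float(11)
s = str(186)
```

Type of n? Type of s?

n is int; s is str

int, str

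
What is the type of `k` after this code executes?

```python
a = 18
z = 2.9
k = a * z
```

int * float returns float (18 * 2.9 = 52.2)

float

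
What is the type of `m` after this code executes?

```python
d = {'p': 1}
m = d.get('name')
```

dict.get() returns None when key 'name' is not found and no default given

NoneType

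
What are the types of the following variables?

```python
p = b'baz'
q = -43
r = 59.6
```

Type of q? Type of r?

q is int; r is float

int, float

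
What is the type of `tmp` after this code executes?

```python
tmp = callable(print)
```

callable() returns bool

bool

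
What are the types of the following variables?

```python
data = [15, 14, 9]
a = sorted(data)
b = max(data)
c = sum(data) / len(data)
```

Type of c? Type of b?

int / int returns float; max of ints returns int

float, int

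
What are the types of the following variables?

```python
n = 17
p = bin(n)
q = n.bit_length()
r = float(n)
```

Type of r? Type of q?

float() returns float; int.bit_length() returns int

float, int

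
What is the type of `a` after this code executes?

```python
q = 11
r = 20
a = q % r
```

int % int returns int (11 % 20 = 11)

int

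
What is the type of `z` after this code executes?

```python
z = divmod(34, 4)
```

divmod() returns a tuple (quotient, remainder)

tuple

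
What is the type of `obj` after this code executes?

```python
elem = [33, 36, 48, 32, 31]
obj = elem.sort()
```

list.sort() returns None (sorts in place)

NoneType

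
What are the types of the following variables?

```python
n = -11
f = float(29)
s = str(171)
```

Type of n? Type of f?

n is int; f is float

int, float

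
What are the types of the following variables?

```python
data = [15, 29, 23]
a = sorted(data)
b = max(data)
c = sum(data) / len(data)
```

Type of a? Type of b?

sorted() returns list; max of ints returns int

list, int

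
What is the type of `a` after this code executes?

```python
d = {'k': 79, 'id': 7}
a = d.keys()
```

.keys() returns a dict_keys view object

dict_keys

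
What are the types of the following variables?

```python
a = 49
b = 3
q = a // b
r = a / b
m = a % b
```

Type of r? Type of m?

int / int returns float; int % int returns int

float, int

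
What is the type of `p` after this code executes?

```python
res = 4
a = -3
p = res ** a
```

int ** negative int returns float

float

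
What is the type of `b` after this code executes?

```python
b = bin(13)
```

bin() returns str representation

str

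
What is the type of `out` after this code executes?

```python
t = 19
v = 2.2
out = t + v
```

int + float returns float (19 + 2.2 = 21.2)

float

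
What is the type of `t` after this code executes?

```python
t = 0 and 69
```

'and' returns the first falsy value (0, which is int)

int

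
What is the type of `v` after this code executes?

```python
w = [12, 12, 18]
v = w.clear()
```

list.clear() returns None

NoneType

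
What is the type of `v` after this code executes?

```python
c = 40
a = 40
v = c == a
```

Equality comparison returns bool

bool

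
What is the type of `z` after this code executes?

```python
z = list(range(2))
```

list(range(...)) returns list

list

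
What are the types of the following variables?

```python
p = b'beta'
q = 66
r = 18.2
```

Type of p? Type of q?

p is bytes; q is int

bytes, int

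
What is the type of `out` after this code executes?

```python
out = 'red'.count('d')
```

str.count() returns int

int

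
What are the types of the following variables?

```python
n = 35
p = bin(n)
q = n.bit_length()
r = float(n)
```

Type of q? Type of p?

int.bit_length() returns int; bin() returns str

int, str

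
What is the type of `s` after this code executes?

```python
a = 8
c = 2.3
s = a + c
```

int + float returns float (8 + 2.3 = 10.3)

float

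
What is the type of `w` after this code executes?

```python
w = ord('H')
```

ord() returns int (Unicode code point)

int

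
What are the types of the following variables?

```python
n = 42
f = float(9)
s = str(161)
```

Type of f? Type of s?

f is float; s is str

float, str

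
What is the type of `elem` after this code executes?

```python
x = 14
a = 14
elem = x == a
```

Equality comparison returns bool

bool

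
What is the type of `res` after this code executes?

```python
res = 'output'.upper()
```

str.upper() returns str

str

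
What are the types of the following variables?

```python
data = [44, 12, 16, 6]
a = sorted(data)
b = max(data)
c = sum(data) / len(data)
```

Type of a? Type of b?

sorted() returns list; max of ints returns int

list, int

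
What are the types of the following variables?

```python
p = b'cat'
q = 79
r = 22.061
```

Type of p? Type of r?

p is bytes; r is float

bytes, float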